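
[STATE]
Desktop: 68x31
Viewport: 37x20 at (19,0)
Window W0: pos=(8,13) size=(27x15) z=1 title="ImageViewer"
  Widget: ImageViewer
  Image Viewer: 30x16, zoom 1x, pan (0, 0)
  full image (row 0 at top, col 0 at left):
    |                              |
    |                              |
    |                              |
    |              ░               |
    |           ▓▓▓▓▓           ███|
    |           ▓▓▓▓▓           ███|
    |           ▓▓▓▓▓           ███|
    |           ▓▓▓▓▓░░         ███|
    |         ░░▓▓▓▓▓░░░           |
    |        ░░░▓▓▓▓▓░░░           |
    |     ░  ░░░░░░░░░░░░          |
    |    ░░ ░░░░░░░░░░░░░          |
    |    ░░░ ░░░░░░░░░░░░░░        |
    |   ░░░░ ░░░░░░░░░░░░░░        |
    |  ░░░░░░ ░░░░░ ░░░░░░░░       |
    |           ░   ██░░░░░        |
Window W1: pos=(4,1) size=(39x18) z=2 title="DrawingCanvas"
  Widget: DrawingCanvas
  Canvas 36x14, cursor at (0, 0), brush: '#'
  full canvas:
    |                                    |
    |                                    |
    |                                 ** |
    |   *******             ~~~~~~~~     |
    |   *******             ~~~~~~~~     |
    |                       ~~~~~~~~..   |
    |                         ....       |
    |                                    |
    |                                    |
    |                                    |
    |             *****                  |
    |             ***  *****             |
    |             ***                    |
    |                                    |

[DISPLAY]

                                     
━━━━━━━━━━━━━━━━━━━━━━━┓             
                       ┃             
───────────────────────┨             
                       ┃             
                       ┃             
                   **  ┃             
         ~~~~~~~~      ┃             
         ~~~~~~~~      ┃             
         ~~~~~~~~..    ┃             
           ....        ┃             
                       ┃             
                       ┃             
                       ┃             
****                   ┃             
**  *****              ┃             
**                     ┃             
                       ┃             
━━━━━━━━━━━━━━━━━━━━━━━┛             
    ░          ┃                     


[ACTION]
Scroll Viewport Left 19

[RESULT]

                                     
    ┏━━━━━━━━━━━━━━━━━━━━━━━━━━━━━━━━
    ┃ DrawingCanvas                  
    ┠────────────────────────────────
    ┃+                               
    ┃                                
    ┃                                
    ┃   *******             ~~~~~~~~ 
    ┃   *******             ~~~~~~~~ 
    ┃                       ~~~~~~~~.
    ┃                         ....   
    ┃                                
    ┃                                
    ┃                                
    ┃             *****              
    ┃             ***  *****         
    ┃             ***                
    ┃                                
    ┗━━━━━━━━━━━━━━━━━━━━━━━━━━━━━━━━
        ┃              ░          ┃  


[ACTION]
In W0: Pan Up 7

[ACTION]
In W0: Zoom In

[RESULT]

                                     
    ┏━━━━━━━━━━━━━━━━━━━━━━━━━━━━━━━━
    ┃ DrawingCanvas                  
    ┠────────────────────────────────
    ┃+                               
    ┃                                
    ┃                                
    ┃   *******             ~~~~~~~~ 
    ┃   *******             ~~~~~~~~ 
    ┃                       ~~~~~~~~.
    ┃                         ....   
    ┃                                
    ┃                                
    ┃                                
    ┃             *****              
    ┃             ***  *****         
    ┃             ***                
    ┃                                
    ┗━━━━━━━━━━━━━━━━━━━━━━━━━━━━━━━━
        ┃                         ┃  


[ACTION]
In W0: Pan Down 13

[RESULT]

                                     
    ┏━━━━━━━━━━━━━━━━━━━━━━━━━━━━━━━━
    ┃ DrawingCanvas                  
    ┠────────────────────────────────
    ┃+                               
    ┃                                
    ┃                                
    ┃   *******             ~~~~~~~~ 
    ┃   *******             ~~~~~~~~ 
    ┃                       ~~~~~~~~.
    ┃                         ....   
    ┃                                
    ┃                                
    ┃                                
    ┃             *****              
    ┃             ***  *****         
    ┃             ***                
    ┃                                
    ┗━━━━━━━━━━━━━━━━━━━━━━━━━━━━━━━━
        ┃                  ░░░░▓▓▓┃  


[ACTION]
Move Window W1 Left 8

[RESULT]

                                     
┏━━━━━━━━━━━━━━━━━━━━━━━━━━━━━━━━━━━━
┃ DrawingCanvas                      
┠────────────────────────────────────
┃+                                   
┃                                    
┃                                 ** 
┃   *******             ~~~~~~~~     
┃   *******             ~~~~~~~~     
┃                       ~~~~~~~~..   
┃                         ....       
┃                                    
┃                                    
┃                                    
┃             *****                  
┃             ***  *****             
┃             ***                    
┃                                    
┗━━━━━━━━━━━━━━━━━━━━━━━━━━━━━━━━━━━━
        ┃                  ░░░░▓▓▓┃  


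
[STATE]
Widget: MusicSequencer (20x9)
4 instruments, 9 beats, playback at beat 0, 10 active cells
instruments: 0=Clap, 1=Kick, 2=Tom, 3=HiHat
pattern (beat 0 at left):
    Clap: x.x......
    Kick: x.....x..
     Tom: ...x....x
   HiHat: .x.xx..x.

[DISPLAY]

      ▼12345678     
  Clap█·█······     
  Kick█·····█··     
   Tom···█····█     
 HiHat·█·██··█·     
                    
                    
                    
                    


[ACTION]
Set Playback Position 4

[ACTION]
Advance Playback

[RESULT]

      01234▼678     
  Clap█·█······     
  Kick█·····█··     
   Tom···█····█     
 HiHat·█·██··█·     
                    
                    
                    
                    


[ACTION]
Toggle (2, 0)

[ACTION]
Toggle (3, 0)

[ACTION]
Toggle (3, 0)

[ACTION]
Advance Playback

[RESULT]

      012345▼78     
  Clap█·█······     
  Kick█·····█··     
   Tom█··█····█     
 HiHat·█·██··█·     
                    
                    
                    
                    


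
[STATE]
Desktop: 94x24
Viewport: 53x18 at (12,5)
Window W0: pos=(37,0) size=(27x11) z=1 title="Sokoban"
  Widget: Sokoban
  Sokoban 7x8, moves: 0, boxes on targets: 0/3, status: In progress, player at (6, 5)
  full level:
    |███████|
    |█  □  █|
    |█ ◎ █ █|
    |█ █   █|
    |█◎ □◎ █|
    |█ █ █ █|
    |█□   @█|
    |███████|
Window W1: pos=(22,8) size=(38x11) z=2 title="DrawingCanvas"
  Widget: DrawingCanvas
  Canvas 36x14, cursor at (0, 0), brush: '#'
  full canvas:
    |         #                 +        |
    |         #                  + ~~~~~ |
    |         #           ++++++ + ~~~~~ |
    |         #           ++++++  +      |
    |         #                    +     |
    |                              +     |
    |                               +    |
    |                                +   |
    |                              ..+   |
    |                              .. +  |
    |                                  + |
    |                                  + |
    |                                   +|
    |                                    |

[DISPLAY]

                         ┃█ ◎ █ █                  ┃ 
                         ┃█ █   █                  ┃ 
                         ┃█◎ □◎ █                  ┃ 
          ┏━━━━━━━━━━━━━━━━━━━━━━━━━━━━━━━━━━━━┓   ┃ 
          ┃ DrawingCanvas                      ┃   ┃ 
          ┠────────────────────────────────────┨━━━┛ 
          ┃+        #                 +        ┃     
          ┃         #                  + ~~~~~ ┃     
          ┃         #           ++++++ + ~~~~~ ┃     
          ┃         #           ++++++  +      ┃     
          ┃         #                    +     ┃     
          ┃                              +     ┃     
          ┃                               +    ┃     
          ┗━━━━━━━━━━━━━━━━━━━━━━━━━━━━━━━━━━━━┛     
                                                     
                                                     
                                                     
                                                     


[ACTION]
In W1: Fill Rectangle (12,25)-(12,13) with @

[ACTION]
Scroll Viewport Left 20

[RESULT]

                                     ┃█ ◎ █ █        
                                     ┃█ █   █        
                                     ┃█◎ □◎ █        
                      ┏━━━━━━━━━━━━━━━━━━━━━━━━━━━━━━
                      ┃ DrawingCanvas                
                      ┠──────────────────────────────
                      ┃+        #                 +  
                      ┃         #                  + 
                      ┃         #           ++++++ + 
                      ┃         #           ++++++  +
                      ┃         #                    
                      ┃                              
                      ┃                              
                      ┗━━━━━━━━━━━━━━━━━━━━━━━━━━━━━━
                                                     
                                                     
                                                     
                                                     


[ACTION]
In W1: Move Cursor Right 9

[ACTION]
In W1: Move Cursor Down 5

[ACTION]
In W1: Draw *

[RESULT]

                                     ┃█ ◎ █ █        
                                     ┃█ █   █        
                                     ┃█◎ □◎ █        
                      ┏━━━━━━━━━━━━━━━━━━━━━━━━━━━━━━
                      ┃ DrawingCanvas                
                      ┠──────────────────────────────
                      ┃         #                 +  
                      ┃         #                  + 
                      ┃         #           ++++++ + 
                      ┃         #           ++++++  +
                      ┃         #                    
                      ┃         *                    
                      ┃                              
                      ┗━━━━━━━━━━━━━━━━━━━━━━━━━━━━━━
                                                     
                                                     
                                                     
                                                     


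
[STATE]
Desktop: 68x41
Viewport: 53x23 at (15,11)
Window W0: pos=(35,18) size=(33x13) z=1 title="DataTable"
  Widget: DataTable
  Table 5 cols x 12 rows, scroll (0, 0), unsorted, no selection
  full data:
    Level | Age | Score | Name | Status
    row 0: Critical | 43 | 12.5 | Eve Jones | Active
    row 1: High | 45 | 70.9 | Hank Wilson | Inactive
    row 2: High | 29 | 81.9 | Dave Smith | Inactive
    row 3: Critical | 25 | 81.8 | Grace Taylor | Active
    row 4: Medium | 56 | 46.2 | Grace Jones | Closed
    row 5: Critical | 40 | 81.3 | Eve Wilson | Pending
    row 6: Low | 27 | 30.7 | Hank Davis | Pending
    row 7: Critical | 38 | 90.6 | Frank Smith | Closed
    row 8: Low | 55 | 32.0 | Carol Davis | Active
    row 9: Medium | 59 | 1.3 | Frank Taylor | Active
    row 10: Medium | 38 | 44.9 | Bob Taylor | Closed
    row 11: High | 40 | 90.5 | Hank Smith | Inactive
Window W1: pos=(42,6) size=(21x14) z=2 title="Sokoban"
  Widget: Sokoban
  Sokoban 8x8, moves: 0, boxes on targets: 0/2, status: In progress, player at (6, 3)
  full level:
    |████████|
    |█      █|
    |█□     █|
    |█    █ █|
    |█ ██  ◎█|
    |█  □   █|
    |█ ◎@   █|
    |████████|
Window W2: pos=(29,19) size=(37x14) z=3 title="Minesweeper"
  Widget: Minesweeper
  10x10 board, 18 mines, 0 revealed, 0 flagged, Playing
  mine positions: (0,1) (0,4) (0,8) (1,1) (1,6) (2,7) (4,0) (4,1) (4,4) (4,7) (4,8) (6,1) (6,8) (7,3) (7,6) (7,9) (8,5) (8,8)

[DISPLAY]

                           ┃█□     █           ┃     
                           ┃█    █ █           ┃     
                           ┃█ ██  ◎█           ┃     
                           ┃█  □   █           ┃     
                           ┃█ ◎@   █           ┃     
                           ┃████████           ┃     
                           ┃Moves: 0  0/2      ┃     
                    ┏━━━━━━┃                   ┃━━━━┓
              ┏━━━━━━━━━━━━━━━━━━━━━━━━━━━━━━━━━━━┓ ┃
              ┃ Minesweeper                       ┃─┨
              ┠───────────────────────────────────┨ ┃
              ┃■■■■■■■■■■                         ┃─┃
              ┃■■■■■■■■■■                         ┃ ┃
              ┃■■■■■■■■■■                         ┃ ┃
              ┃■■■■■■■■■■                         ┃ ┃
              ┃■■■■■■■■■■                         ┃r┃
              ┃■■■■■■■■■■                         ┃ ┃
              ┃■■■■■■■■■■                         ┃ ┃
              ┃■■■■■■■■■■                         ┃ ┃
              ┃■■■■■■■■■■                         ┃━┛
              ┃■■■■■■■■■■                         ┃  
              ┗━━━━━━━━━━━━━━━━━━━━━━━━━━━━━━━━━━━┛  
                                                     


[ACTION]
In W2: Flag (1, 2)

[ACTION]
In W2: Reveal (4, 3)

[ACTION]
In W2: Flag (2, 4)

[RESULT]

                           ┃█□     █           ┃     
                           ┃█    █ █           ┃     
                           ┃█ ██  ◎█           ┃     
                           ┃█  □   █           ┃     
                           ┃█ ◎@   █           ┃     
                           ┃████████           ┃     
                           ┃Moves: 0  0/2      ┃     
                    ┏━━━━━━┃                   ┃━━━━┓
              ┏━━━━━━━━━━━━━━━━━━━━━━━━━━━━━━━━━━━┓ ┃
              ┃ Minesweeper                       ┃─┨
              ┠───────────────────────────────────┨ ┃
              ┃■■■■■■■■■■                         ┃─┃
              ┃■■⚑■■■■■■■                         ┃ ┃
              ┃■■■■⚑■■■■■                         ┃ ┃
              ┃■■■■■■■■■■                         ┃ ┃
              ┃■■■1■■■■■■                         ┃r┃
              ┃■■■■■■■■■■                         ┃ ┃
              ┃■■■■■■■■■■                         ┃ ┃
              ┃■■■■■■■■■■                         ┃ ┃
              ┃■■■■■■■■■■                         ┃━┛
              ┃■■■■■■■■■■                         ┃  
              ┗━━━━━━━━━━━━━━━━━━━━━━━━━━━━━━━━━━━┛  
                                                     


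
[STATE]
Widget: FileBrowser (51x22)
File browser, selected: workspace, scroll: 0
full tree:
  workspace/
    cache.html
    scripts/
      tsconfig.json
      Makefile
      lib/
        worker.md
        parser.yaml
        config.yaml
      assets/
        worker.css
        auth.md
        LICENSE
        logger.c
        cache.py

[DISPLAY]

> [-] workspace/                                   
    cache.html                                     
    [+] scripts/                                   
                                                   
                                                   
                                                   
                                                   
                                                   
                                                   
                                                   
                                                   
                                                   
                                                   
                                                   
                                                   
                                                   
                                                   
                                                   
                                                   
                                                   
                                                   
                                                   


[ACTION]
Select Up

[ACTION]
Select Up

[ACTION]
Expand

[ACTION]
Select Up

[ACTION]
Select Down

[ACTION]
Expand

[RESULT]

  [-] workspace/                                   
  > cache.html                                     
    [+] scripts/                                   
                                                   
                                                   
                                                   
                                                   
                                                   
                                                   
                                                   
                                                   
                                                   
                                                   
                                                   
                                                   
                                                   
                                                   
                                                   
                                                   
                                                   
                                                   
                                                   


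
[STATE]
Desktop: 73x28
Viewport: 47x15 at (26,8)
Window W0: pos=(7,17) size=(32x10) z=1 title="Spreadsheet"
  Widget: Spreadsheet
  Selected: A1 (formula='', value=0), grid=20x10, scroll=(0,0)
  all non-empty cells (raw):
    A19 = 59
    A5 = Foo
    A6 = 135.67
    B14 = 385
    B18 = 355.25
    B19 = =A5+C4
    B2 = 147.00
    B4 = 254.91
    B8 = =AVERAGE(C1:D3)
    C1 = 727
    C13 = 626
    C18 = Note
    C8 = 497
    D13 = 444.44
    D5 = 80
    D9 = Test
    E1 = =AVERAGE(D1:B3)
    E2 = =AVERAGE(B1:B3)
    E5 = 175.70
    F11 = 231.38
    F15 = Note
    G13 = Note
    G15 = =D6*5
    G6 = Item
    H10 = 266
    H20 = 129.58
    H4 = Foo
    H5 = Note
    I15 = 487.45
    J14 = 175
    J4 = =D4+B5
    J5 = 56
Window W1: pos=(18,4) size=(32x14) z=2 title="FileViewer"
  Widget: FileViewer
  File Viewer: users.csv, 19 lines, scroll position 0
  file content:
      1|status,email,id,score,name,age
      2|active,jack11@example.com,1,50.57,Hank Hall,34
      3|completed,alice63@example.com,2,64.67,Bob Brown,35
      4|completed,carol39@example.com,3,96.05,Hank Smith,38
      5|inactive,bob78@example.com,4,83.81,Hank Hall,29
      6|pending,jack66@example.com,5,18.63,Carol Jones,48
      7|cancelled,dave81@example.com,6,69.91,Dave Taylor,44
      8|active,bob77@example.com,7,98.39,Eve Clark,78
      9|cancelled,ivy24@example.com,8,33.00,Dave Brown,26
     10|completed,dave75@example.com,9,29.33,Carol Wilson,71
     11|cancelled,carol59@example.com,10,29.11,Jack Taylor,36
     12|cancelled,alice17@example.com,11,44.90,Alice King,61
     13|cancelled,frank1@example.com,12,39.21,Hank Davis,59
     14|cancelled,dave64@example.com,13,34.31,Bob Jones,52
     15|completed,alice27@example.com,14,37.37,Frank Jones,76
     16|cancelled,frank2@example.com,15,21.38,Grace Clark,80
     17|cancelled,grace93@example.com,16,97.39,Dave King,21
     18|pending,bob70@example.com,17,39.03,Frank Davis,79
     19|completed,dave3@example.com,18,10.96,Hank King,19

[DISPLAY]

jack11@example.com,1,5█┃                       
ed,alice63@example.com░┃                       
ed,carol39@example.com░┃                       
e,bob78@example.com,4,░┃                       
,jack66@example.com,5,░┃                       
ed,dave81@example.com,░┃                       
bob77@example.com,7,98░┃                       
ed,ivy24@example.com,8░┃                       
ed,dave75@example.com,▼┃                       
━━━━━━━━━━━━━━━━━━━━━━━┛                       
            ┃                                  
────────────┨                                  
            ┃                                  
     C      ┃                                  
------------┃                                  


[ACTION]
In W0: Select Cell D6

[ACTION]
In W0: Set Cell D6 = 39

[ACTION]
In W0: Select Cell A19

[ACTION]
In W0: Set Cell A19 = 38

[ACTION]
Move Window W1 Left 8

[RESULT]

xample.com,1,5█┃                               
63@example.com░┃                               
39@example.com░┃                               
example.com,4,░┃                               
example.com,5,░┃                               
1@example.com,░┃                               
ample.com,7,98░┃                               
@example.com,8░┃                               
5@example.com,▼┃                               
━━━━━━━━━━━━━━━┛                               
            ┃                                  
────────────┨                                  
            ┃                                  
     C      ┃                                  
------------┃                                  


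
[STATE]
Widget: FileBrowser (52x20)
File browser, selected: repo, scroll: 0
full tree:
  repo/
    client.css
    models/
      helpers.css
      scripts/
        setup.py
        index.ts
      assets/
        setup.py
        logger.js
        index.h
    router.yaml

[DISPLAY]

> [-] repo/                                         
    client.css                                      
    [+] models/                                     
    router.yaml                                     
                                                    
                                                    
                                                    
                                                    
                                                    
                                                    
                                                    
                                                    
                                                    
                                                    
                                                    
                                                    
                                                    
                                                    
                                                    
                                                    


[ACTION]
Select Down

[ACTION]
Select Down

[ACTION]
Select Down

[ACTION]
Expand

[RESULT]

  [-] repo/                                         
    client.css                                      
    [+] models/                                     
  > router.yaml                                     
                                                    
                                                    
                                                    
                                                    
                                                    
                                                    
                                                    
                                                    
                                                    
                                                    
                                                    
                                                    
                                                    
                                                    
                                                    
                                                    


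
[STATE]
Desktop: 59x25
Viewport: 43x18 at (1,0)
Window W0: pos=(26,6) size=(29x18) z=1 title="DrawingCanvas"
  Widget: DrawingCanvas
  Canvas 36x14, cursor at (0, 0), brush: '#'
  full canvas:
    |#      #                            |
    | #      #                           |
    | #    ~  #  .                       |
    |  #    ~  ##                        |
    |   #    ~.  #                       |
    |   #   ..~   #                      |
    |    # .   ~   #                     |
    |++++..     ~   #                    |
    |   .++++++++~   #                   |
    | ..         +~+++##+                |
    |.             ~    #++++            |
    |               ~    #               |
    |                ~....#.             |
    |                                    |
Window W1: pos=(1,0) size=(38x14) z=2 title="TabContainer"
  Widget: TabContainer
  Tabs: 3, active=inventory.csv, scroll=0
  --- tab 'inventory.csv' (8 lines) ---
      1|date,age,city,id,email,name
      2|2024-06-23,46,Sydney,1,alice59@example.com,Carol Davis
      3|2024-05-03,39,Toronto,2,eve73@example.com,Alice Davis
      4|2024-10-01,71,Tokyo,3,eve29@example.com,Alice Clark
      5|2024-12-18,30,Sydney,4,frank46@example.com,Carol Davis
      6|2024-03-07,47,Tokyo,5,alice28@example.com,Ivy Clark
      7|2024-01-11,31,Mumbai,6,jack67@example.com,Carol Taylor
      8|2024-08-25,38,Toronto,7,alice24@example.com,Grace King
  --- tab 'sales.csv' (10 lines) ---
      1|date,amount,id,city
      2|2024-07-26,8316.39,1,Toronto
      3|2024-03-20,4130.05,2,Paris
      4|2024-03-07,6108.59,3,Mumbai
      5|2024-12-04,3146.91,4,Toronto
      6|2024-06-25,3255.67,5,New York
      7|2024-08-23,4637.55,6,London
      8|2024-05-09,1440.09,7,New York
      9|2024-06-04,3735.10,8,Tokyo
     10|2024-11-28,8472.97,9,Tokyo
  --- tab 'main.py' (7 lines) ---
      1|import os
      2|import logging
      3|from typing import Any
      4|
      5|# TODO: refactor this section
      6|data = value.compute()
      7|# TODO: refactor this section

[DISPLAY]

┏━━━━━━━━━━━━━━━━━━━━━━━━━━━━━━━━━━━━┓     
┃ TabContainer                       ┃     
┠────────────────────────────────────┨     
┃[inventory.csv]│ sales.csv │ main.py┃     
┃────────────────────────────────────┃     
┃date,age,city,id,email,name         ┃     
┃2024-06-23,46,Sydney,1,alice59@examp┃━━━━━
┃2024-05-03,39,Toronto,2,eve73@exampl┃as   
┃2024-10-01,71,Tokyo,3,eve29@example.┃─────
┃2024-12-18,30,Sydney,4,frank46@examp┃     
┃2024-03-07,47,Tokyo,5,alice28@exampl┃     
┃2024-01-11,31,Mumbai,6,jack67@exampl┃.    
┃2024-08-25,38,Toronto,7,alice24@exam┃     
┗━━━━━━━━━━━━━━━━━━━━━━━━━━━━━━━━━━━━┛#    
                         ┃   #   ..~   #   
                         ┃    # .   ~   #  
                         ┃++++..     ~   # 
                         ┃   .++++++++~   #


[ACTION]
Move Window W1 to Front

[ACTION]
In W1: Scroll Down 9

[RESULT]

┏━━━━━━━━━━━━━━━━━━━━━━━━━━━━━━━━━━━━┓     
┃ TabContainer                       ┃     
┠────────────────────────────────────┨     
┃[inventory.csv]│ sales.csv │ main.py┃     
┃────────────────────────────────────┃     
┃2024-08-25,38,Toronto,7,alice24@exam┃     
┃                                    ┃━━━━━
┃                                    ┃as   
┃                                    ┃─────
┃                                    ┃     
┃                                    ┃     
┃                                    ┃.    
┃                                    ┃     
┗━━━━━━━━━━━━━━━━━━━━━━━━━━━━━━━━━━━━┛#    
                         ┃   #   ..~   #   
                         ┃    # .   ~   #  
                         ┃++++..     ~   # 
                         ┃   .++++++++~   #


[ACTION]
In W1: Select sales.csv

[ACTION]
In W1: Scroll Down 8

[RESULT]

┏━━━━━━━━━━━━━━━━━━━━━━━━━━━━━━━━━━━━┓     
┃ TabContainer                       ┃     
┠────────────────────────────────────┨     
┃ inventory.csv │[sales.csv]│ main.py┃     
┃────────────────────────────────────┃     
┃2024-06-04,3735.10,8,Tokyo          ┃     
┃2024-11-28,8472.97,9,Tokyo          ┃━━━━━
┃                                    ┃as   
┃                                    ┃─────
┃                                    ┃     
┃                                    ┃     
┃                                    ┃.    
┃                                    ┃     
┗━━━━━━━━━━━━━━━━━━━━━━━━━━━━━━━━━━━━┛#    
                         ┃   #   ..~   #   
                         ┃    # .   ~   #  
                         ┃++++..     ~   # 
                         ┃   .++++++++~   #


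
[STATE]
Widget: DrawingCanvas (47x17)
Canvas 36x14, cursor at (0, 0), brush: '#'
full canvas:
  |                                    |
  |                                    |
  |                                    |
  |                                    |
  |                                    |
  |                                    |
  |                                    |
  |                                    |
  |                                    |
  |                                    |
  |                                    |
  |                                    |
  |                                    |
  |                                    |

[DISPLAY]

+                                              
                                               
                                               
                                               
                                               
                                               
                                               
                                               
                                               
                                               
                                               
                                               
                                               
                                               
                                               
                                               
                                               


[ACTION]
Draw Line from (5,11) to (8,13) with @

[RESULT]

+                                              
                                               
                                               
                                               
                                               
           @                                   
            @                                  
            @                                  
             @                                 
                                               
                                               
                                               
                                               
                                               
                                               
                                               
                                               


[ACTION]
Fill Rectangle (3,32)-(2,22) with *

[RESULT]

+                                              
                                               
                      ***********              
                      ***********              
                                               
           @                                   
            @                                  
            @                                  
             @                                 
                                               
                                               
                                               
                                               
                                               
                                               
                                               
                                               


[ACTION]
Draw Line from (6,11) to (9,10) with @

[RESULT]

+                                              
                                               
                      ***********              
                      ***********              
                                               
           @                                   
           @@                                  
           @@                                  
          @  @                                 
          @                                    
                                               
                                               
                                               
                                               
                                               
                                               
                                               


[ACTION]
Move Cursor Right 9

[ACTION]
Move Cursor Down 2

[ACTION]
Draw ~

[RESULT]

                                               
                                               
         ~            ***********              
                      ***********              
                                               
           @                                   
           @@                                  
           @@                                  
          @  @                                 
          @                                    
                                               
                                               
                                               
                                               
                                               
                                               
                                               


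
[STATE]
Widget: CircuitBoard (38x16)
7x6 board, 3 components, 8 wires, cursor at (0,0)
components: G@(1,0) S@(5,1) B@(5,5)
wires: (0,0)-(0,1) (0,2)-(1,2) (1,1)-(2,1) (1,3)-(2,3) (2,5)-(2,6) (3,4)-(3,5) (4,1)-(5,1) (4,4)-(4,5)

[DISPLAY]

   0 1 2 3 4 5 6                      
0  [.]─ ·   ·                         
            │                         
1   G   ·   ·   ·                     
        │       │                     
2       ·       ·       · ─ ·         
                                      
3                   · ─ ·             
                                      
4       ·           · ─ ·             
        │                             
5       S               B             
Cursor: (0,0)                         
                                      
                                      
                                      


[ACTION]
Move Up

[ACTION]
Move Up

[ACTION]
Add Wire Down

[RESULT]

   0 1 2 3 4 5 6                      
0  [.]─ ·   ·                         
    │       │                         
1   G   ·   ·   ·                     
        │       │                     
2       ·       ·       · ─ ·         
                                      
3                   · ─ ·             
                                      
4       ·           · ─ ·             
        │                             
5       S               B             
Cursor: (0,0)                         
                                      
                                      
                                      


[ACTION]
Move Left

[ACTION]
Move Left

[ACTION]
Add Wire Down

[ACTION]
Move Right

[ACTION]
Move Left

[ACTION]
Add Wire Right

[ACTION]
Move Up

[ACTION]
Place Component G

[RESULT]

   0 1 2 3 4 5 6                      
0  [G]─ ·   ·                         
    │       │                         
1   G   ·   ·   ·                     
        │       │                     
2       ·       ·       · ─ ·         
                                      
3                   · ─ ·             
                                      
4       ·           · ─ ·             
        │                             
5       S               B             
Cursor: (0,0)                         
                                      
                                      
                                      
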